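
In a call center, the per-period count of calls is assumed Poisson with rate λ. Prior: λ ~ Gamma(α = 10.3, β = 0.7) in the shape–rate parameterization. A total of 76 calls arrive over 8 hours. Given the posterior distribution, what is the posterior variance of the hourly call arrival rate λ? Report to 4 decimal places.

1.1402

With a Gamma(shape α, rate β) prior, the Poisson likelihood is conjugate: the posterior is Gamma(α + ΣXᵢ, β + n).
Posterior: Gamma(α+S, β+n) = Gamma(10.3+76, 0.7+8) = Gamma(86.3, 8.7).
Var = α/β² = 86.3/8.7² = 1.1402.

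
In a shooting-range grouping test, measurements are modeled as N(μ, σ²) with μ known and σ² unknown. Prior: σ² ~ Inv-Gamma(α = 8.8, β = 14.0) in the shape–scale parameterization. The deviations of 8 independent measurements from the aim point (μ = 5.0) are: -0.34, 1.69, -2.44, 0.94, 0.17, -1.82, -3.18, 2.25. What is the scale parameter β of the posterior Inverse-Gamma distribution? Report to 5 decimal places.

28.16255

With known mean μ and an Inverse-Gamma(α, β) prior on σ², the Normal likelihood is conjugate: posterior is Inv-Gamma(α + n/2, β + Σ(xᵢ−μ)²/2).
Σ(xᵢ−μ)² = (-0.34)² + (1.69)² + (-2.44)² + (0.94)² + (0.17)² + (-1.82)² + (-3.18)² + (2.25)² = 28.3251.
Posterior: Inv-Gamma(8.8 + 8/2, 14.0 + 28.3251/2) = Inv-Gamma(12.80, 28.16255).
Posterior β = 28.16255.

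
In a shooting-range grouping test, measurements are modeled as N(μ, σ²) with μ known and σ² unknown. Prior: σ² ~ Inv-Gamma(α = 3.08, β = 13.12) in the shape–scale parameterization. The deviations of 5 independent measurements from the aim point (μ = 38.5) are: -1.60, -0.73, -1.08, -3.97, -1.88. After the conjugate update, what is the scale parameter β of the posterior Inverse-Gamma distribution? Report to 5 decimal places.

24.89730

With known mean μ and an Inverse-Gamma(α, β) prior on σ², the Normal likelihood is conjugate: posterior is Inv-Gamma(α + n/2, β + Σ(xᵢ−μ)²/2).
Σ(xᵢ−μ)² = (-1.60)² + (-0.73)² + (-1.08)² + (-3.97)² + (-1.88)² = 23.5546.
Posterior: Inv-Gamma(3.08 + 5/2, 13.12 + 23.5546/2) = Inv-Gamma(5.58, 24.89730).
Posterior β = 24.89730.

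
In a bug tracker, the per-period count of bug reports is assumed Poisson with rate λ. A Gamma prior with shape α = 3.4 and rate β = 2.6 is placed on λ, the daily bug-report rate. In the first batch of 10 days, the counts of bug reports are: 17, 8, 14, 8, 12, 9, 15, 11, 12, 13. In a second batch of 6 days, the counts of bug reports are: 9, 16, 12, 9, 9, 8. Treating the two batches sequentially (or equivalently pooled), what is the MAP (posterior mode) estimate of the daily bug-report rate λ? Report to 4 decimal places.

With a Gamma(shape α, rate β) prior, the Poisson likelihood is conjugate: the posterior is Gamma(α + ΣXᵢ, β + n).
Batch 1: sum of counts S = 119 over n = 10 days.
After batch 1: Gamma(α+S, β+n) = Gamma(3.4+119, 2.6+10) = Gamma(122.4, 12.6).
Batch 2: sum of counts S = 63 over n = 6 days.
After batch 2: Gamma(α+S, β+n) = Gamma(122.4+63, 12.6+6) = Gamma(185.4, 18.6).
Mode of Gamma(α,β) for α≥1 is (α−1)/β = 184.4/18.6 = 9.9140.

9.9140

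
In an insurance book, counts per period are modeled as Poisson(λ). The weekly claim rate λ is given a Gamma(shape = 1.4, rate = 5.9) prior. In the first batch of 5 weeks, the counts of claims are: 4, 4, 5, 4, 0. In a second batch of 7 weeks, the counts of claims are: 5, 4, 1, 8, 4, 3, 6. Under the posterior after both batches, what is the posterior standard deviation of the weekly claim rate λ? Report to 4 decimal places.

With a Gamma(shape α, rate β) prior, the Poisson likelihood is conjugate: the posterior is Gamma(α + ΣXᵢ, β + n).
Batch 1: sum of counts S = 17 over n = 5 weeks.
After batch 1: Gamma(α+S, β+n) = Gamma(1.4+17, 5.9+5) = Gamma(18.4, 10.9).
Batch 2: sum of counts S = 31 over n = 7 weeks.
After batch 2: Gamma(α+S, β+n) = Gamma(18.4+31, 10.9+7) = Gamma(49.4, 17.9).
SD = √α/β = √49.4/17.9 = 0.3927.

0.3927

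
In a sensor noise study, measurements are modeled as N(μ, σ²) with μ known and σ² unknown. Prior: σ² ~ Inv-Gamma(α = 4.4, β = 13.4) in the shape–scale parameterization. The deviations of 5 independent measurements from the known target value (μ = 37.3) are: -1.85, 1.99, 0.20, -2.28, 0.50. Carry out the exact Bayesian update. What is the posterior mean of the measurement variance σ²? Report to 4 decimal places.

3.3619

With known mean μ and an Inverse-Gamma(α, β) prior on σ², the Normal likelihood is conjugate: posterior is Inv-Gamma(α + n/2, β + Σ(xᵢ−μ)²/2).
Σ(xᵢ−μ)² = (-1.85)² + (1.99)² + (0.20)² + (-2.28)² + (0.50)² = 12.8710.
Posterior: Inv-Gamma(4.4 + 5/2, 13.4 + 12.8710/2) = Inv-Gamma(6.90, 19.83550).
E[σ²|data] = β/(α−1) = 19.83550/5.90 = 3.3619.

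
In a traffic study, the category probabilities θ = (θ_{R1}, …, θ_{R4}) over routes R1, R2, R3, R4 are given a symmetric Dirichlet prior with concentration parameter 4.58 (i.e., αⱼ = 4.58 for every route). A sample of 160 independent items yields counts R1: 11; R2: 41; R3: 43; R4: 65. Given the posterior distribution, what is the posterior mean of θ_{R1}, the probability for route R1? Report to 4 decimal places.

0.0874

The Dirichlet prior is conjugate to the Multinomial likelihood: each posterior αⱼ = prior αⱼ + observed count nⱼ.
Posterior concentration: (15.58, 45.58, 47.58, 69.58), total = 178.32.
E[θ_{R1}|data] = α_{R1}/Σα = 15.58/178.32 = 0.0874.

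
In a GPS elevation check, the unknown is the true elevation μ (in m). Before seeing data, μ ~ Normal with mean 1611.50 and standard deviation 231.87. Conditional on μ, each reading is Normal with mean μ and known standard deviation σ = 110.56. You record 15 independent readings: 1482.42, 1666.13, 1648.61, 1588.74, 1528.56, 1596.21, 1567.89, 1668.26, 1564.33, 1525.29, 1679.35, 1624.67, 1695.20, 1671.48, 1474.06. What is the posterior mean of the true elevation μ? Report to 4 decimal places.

1598.9371

For Normal data with known variance σ², a Normal(μ₀, σ₀²) prior on μ is conjugate. Posterior precision = 1/σ₀² + n/σ²; posterior mean is the precision-weighted average of μ₀ and x̄.
Σxᵢ = 1482.42 + 1666.13 + 1648.61 + 1588.74 + 1528.56 + 1596.21 + 1567.89 + 1668.26 + 1564.33 + 1525.29 + 1679.35 + 1624.67 + 1695.20 + 1671.48 + 1474.06 = 23981.2, so n·x̄ = 23981.2.
σ₀² = 231.87² = 53763.6969, σ² = 110.56² = 12223.5136; σ² + n·σ₀² = 12223.5136 + 15·53763.6969 = 818678.9671.
Posterior mean = (μ₀/σ₀² + n·x̄/σ²)/(1/σ₀² + n/σ²) = (σ²·μ₀ + σ₀²·n·x̄)/(σ² + n·σ₀²) = (12223.5136·1611.50 + 53763.6969·23981.2)/818678.9671 = 1309016160.26468/818678.9671 = 1598.9371.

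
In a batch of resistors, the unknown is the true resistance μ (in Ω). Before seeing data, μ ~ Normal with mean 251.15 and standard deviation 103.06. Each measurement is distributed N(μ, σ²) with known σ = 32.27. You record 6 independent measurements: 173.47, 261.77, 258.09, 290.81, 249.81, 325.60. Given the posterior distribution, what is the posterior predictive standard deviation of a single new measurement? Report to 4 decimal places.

For Normal data with known variance σ², a Normal(μ₀, σ₀²) prior on μ is conjugate. Posterior precision = 1/σ₀² + n/σ²; posterior mean is the precision-weighted average of μ₀ and x̄.
σ₀² = 103.06² = 10621.3636, σ² = 32.27² = 1041.3529; σ² + n·σ₀² = 1041.3529 + 6·10621.3636 = 64769.5345.
Posterior precision = 1/σ₀² + n/σ² = 1/10621.3636 + 6/1041.3529 = (σ² + n·σ₀²)/(σ₀²σ²) = 64769.5345/(10621.3636·1041.3529); posterior variance σₙ² = σ₀²σ²/(σ² + n·σ₀²) = 10621.3636·1041.3529/64769.5345 = 170.768369.
Predictive variance for one new observation = σₙ² + σ² = 10621.3636·1041.3529/64769.5345 + 1041.3529 = σ²·(σ₀² + 64769.5345)/64769.5345 = 1041.3529·75390.8981/64769.5345 = 1212.121269; SD = √(1041.3529·75390.8981/64769.5345) = 34.8155.

34.8155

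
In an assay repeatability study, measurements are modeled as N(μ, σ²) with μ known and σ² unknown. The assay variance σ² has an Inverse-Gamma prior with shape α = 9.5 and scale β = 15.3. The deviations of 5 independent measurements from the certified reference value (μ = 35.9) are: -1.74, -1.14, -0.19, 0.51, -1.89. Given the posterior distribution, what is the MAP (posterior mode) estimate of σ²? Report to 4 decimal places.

1.4921

With known mean μ and an Inverse-Gamma(α, β) prior on σ², the Normal likelihood is conjugate: posterior is Inv-Gamma(α + n/2, β + Σ(xᵢ−μ)²/2).
Σ(xᵢ−μ)² = (-1.74)² + (-1.14)² + (-0.19)² + (0.51)² + (-1.89)² = 8.1955.
Posterior: Inv-Gamma(9.5 + 5/2, 15.3 + 8.1955/2) = Inv-Gamma(12.00, 19.39775).
Mode = β/(α+1) = 19.39775/13.00 = 1.4921.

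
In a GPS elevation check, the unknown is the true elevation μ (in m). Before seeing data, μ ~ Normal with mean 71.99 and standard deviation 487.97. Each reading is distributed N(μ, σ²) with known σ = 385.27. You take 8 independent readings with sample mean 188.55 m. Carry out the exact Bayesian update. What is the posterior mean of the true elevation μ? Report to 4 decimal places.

For Normal data with known variance σ², a Normal(μ₀, σ₀²) prior on μ is conjugate. Posterior precision = 1/σ₀² + n/σ²; posterior mean is the precision-weighted average of μ₀ and x̄.
n·x̄ = 8·188.55 = 1508.4.
σ₀² = 487.97² = 238114.7209, σ² = 385.27² = 148432.9729; σ² + n·σ₀² = 148432.9729 + 8·238114.7209 = 2053350.7401.
Posterior mean = (μ₀/σ₀² + n·x̄/σ²)/(1/σ₀² + n/σ²) = (σ²·μ₀ + σ₀²·n·x̄)/(σ² + n·σ₀²) = (148432.9729·71.99 + 238114.7209·1508.4)/2053350.7401 = 369857934.724631/2053350.7401 = 180.1241.

180.1241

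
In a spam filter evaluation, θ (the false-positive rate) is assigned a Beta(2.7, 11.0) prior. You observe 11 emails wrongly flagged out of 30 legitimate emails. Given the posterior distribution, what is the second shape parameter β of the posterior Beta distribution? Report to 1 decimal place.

The Beta prior is conjugate to a Binomial/Bernoulli likelihood; the update adds successes to α and failures to β.
Posterior: Beta(α+k, β+n−k) = Beta(2.7+11, 11.0+19) = Beta(13.7, 30.0).
Posterior β = 30.0.

30.0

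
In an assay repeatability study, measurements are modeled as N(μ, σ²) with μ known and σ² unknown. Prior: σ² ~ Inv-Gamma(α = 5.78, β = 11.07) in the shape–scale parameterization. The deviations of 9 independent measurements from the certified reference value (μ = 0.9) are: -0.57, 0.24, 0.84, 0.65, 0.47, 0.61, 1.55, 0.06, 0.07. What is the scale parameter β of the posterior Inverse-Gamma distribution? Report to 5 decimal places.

With known mean μ and an Inverse-Gamma(α, β) prior on σ², the Normal likelihood is conjugate: posterior is Inv-Gamma(α + n/2, β + Σ(xᵢ−μ)²/2).
Σ(xᵢ−μ)² = (-0.57)² + (0.24)² + (0.84)² + (0.65)² + (0.47)² + (0.61)² + (1.55)² + (0.06)² + (0.07)² = 4.5146.
Posterior: Inv-Gamma(5.78 + 9/2, 11.07 + 4.5146/2) = Inv-Gamma(10.28, 13.32730).
Posterior β = 13.32730.

13.32730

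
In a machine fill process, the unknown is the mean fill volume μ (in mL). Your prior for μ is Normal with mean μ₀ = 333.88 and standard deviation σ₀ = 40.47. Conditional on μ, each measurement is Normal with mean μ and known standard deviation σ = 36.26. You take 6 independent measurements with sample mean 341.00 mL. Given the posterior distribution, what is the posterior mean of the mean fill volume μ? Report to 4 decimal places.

340.1598

For Normal data with known variance σ², a Normal(μ₀, σ₀²) prior on μ is conjugate. Posterior precision = 1/σ₀² + n/σ²; posterior mean is the precision-weighted average of μ₀ and x̄.
n·x̄ = 6·341.00 = 2046.
σ₀² = 40.47² = 1637.8209, σ² = 36.26² = 1314.7876; σ² + n·σ₀² = 1314.7876 + 6·1637.8209 = 11141.713.
Posterior mean = (μ₀/σ₀² + n·x̄/σ²)/(1/σ₀² + n/σ²) = (σ²·μ₀ + σ₀²·n·x̄)/(σ² + n·σ₀²) = (1314.7876·333.88 + 1637.8209·2046)/11141.713 = 3789962.845288/11141.713 = 340.1598.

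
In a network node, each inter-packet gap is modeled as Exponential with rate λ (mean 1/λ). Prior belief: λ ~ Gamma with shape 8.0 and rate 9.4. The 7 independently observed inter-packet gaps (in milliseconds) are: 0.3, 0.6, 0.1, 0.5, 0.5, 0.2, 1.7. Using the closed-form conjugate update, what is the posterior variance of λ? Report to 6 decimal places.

0.084798

With a Gamma(shape α, rate β) prior on the exponential rate λ, the posterior after n observations with total T = Σxᵢ is Gamma(α+n, β+T).
Sum of observations T = 3.9 milliseconds; n = 7.
Posterior: Gamma(8.0+7, 9.4+3.9) = Gamma(15.0, 13.3).
Var = α/β² = 0.084798.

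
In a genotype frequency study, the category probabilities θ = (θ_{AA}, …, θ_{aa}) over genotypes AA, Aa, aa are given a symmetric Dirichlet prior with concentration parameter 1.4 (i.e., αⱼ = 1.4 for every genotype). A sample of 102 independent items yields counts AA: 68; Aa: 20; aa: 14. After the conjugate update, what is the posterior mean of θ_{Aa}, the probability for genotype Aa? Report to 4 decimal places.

0.2015

The Dirichlet prior is conjugate to the Multinomial likelihood: each posterior αⱼ = prior αⱼ + observed count nⱼ.
Posterior concentration: (69.4, 21.4, 15.4), total = 106.2.
E[θ_{Aa}|data] = α_{Aa}/Σα = 21.4/106.2 = 0.2015.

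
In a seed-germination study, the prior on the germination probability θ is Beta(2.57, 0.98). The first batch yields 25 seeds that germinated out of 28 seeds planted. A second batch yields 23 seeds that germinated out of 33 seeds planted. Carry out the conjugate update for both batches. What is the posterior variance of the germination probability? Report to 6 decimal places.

The Beta prior is conjugate to a Binomial/Bernoulli likelihood; the update adds successes to α and failures to β.
After batch 1: Beta(2.57+25, 0.98+3) = Beta(27.57, 3.98).
After batch 2: Beta(27.57+23, 3.98+10) = Beta(50.57, 13.98).
Var = αβ/((α+β)²(α+β+1)) = 50.57·13.98/(64.55²·65.55) = 0.002588.

0.002588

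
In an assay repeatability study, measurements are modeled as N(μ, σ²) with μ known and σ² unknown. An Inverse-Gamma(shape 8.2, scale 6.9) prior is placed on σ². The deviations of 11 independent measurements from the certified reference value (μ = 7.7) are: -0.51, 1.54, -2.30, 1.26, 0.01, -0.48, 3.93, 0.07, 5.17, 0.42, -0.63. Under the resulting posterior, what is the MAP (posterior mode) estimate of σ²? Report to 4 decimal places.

With known mean μ and an Inverse-Gamma(α, β) prior on σ², the Normal likelihood is conjugate: posterior is Inv-Gamma(α + n/2, β + Σ(xᵢ−μ)²/2).
Σ(xᵢ−μ)² = (-0.51)² + (1.54)² + (-2.30)² + (1.26)² + (0.01)² + (-0.48)² + (3.93)² + (0.07)² + (5.17)² + (0.42)² + (-0.63)² = 52.4918.
Posterior: Inv-Gamma(8.2 + 11/2, 6.9 + 52.4918/2) = Inv-Gamma(13.70, 33.14590).
Mode = β/(α+1) = 33.14590/14.70 = 2.2548.

2.2548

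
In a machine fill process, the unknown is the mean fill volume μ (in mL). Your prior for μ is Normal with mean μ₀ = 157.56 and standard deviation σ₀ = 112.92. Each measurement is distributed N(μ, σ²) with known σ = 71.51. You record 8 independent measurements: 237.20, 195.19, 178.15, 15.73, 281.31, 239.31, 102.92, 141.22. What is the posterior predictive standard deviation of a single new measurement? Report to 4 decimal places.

75.6464

For Normal data with known variance σ², a Normal(μ₀, σ₀²) prior on μ is conjugate. Posterior precision = 1/σ₀² + n/σ²; posterior mean is the precision-weighted average of μ₀ and x̄.
σ₀² = 112.92² = 12750.9264, σ² = 71.51² = 5113.6801; σ² + n·σ₀² = 5113.6801 + 8·12750.9264 = 107121.0913.
Posterior precision = 1/σ₀² + n/σ² = 1/12750.9264 + 8/5113.6801 = (σ² + n·σ₀²)/(σ₀²σ²) = 107121.0913/(12750.9264·5113.6801); posterior variance σₙ² = σ₀²σ²/(σ² + n·σ₀²) = 12750.9264·5113.6801/107121.0913 = 608.695802.
Predictive variance for one new observation = σₙ² + σ² = 12750.9264·5113.6801/107121.0913 + 5113.6801 = σ²·(σ₀² + 107121.0913)/107121.0913 = 5113.6801·119872.0177/107121.0913 = 5722.375902; SD = √(5113.6801·119872.0177/107121.0913) = 75.6464.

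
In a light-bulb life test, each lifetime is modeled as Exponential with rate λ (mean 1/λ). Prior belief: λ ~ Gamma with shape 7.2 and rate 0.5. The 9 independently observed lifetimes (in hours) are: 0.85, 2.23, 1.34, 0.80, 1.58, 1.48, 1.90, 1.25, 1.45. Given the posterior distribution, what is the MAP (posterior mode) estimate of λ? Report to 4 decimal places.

With a Gamma(shape α, rate β) prior on the exponential rate λ, the posterior after n observations with total T = Σxᵢ is Gamma(α+n, β+T).
Sum of observations T = 12.88 hours; n = 9.
Posterior: Gamma(7.2+9, 0.5+12.88) = Gamma(16.2, 13.38).
Mode = (α−1)/β = 1.1360.

1.1360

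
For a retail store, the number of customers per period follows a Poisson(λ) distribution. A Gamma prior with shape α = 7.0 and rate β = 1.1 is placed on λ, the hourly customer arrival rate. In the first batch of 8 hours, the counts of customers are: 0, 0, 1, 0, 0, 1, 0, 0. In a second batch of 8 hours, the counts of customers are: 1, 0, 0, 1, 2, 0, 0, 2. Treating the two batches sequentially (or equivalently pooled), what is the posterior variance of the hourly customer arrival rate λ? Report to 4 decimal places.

With a Gamma(shape α, rate β) prior, the Poisson likelihood is conjugate: the posterior is Gamma(α + ΣXᵢ, β + n).
Batch 1: sum of counts S = 2 over n = 8 hours.
After batch 1: Gamma(α+S, β+n) = Gamma(7.0+2, 1.1+8) = Gamma(9.0, 9.1).
Batch 2: sum of counts S = 6 over n = 8 hours.
After batch 2: Gamma(α+S, β+n) = Gamma(9.0+6, 9.1+8) = Gamma(15.0, 17.1).
Var = α/β² = 15.0/17.1² = 0.0513.

0.0513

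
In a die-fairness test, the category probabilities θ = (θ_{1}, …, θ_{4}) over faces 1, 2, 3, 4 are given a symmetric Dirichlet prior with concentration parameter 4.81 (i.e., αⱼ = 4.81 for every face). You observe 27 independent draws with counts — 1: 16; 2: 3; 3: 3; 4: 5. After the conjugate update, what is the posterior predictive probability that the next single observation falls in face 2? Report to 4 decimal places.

The Dirichlet prior is conjugate to the Multinomial likelihood: each posterior αⱼ = prior αⱼ + observed count nⱼ.
Posterior concentration: (20.81, 7.81, 7.81, 9.81), total = 46.24.
P(next = 2 | data) = α_{2}/Σα = 0.1689.

0.1689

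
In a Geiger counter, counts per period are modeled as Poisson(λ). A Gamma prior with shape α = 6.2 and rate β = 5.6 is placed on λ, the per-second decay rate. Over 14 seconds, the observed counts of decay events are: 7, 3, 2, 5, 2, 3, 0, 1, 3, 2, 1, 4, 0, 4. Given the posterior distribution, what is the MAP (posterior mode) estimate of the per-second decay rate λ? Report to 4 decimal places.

With a Gamma(shape α, rate β) prior, the Poisson likelihood is conjugate: the posterior is Gamma(α + ΣXᵢ, β + n).
Sum of counts S = 37 over n = 14 seconds.
Posterior: Gamma(α+S, β+n) = Gamma(6.2+37, 5.6+14) = Gamma(43.2, 19.6).
Mode of Gamma(α,β) for α≥1 is (α−1)/β = 42.2/19.6 = 2.1531.

2.1531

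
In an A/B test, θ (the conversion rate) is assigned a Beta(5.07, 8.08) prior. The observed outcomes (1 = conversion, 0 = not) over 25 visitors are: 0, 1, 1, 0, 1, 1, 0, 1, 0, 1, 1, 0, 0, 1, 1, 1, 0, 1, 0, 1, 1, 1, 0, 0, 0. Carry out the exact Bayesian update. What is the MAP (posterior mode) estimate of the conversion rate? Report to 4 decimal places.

0.4999

The Beta prior is conjugate to a Binomial/Bernoulli likelihood; the update adds successes to α and failures to β.
Posterior: Beta(α+k, β+n−k) = Beta(5.07+14, 8.08+11) = Beta(19.07, 19.08).
Mode of Beta(a,b) for a,b>1 is (a−1)/(a+b−2) = 18.07/36.15 = 0.4999.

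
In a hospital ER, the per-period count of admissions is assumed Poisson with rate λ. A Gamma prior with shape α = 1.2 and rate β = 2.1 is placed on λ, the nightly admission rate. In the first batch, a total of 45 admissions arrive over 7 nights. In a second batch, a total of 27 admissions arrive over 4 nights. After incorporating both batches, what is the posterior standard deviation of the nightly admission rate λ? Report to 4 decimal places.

0.6531

With a Gamma(shape α, rate β) prior, the Poisson likelihood is conjugate: the posterior is Gamma(α + ΣXᵢ, β + n).
After batch 1: Gamma(α+S, β+n) = Gamma(1.2+45, 2.1+7) = Gamma(46.2, 9.1).
After batch 2: Gamma(α+S, β+n) = Gamma(46.2+27, 9.1+4) = Gamma(73.2, 13.1).
SD = √α/β = √73.2/13.1 = 0.6531.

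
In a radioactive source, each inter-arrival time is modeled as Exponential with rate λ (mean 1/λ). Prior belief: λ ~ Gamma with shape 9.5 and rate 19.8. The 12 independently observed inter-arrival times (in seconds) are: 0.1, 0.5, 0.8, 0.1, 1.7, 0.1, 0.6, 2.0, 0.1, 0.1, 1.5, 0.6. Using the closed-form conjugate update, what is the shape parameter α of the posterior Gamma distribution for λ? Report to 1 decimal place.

21.5

With a Gamma(shape α, rate β) prior on the exponential rate λ, the posterior after n observations with total T = Σxᵢ is Gamma(α+n, β+T).
Sum of observations T = 8.2 seconds; n = 12.
Posterior: Gamma(9.5+12, 19.8+8.2) = Gamma(21.5, 28.0).
Posterior α = 21.5.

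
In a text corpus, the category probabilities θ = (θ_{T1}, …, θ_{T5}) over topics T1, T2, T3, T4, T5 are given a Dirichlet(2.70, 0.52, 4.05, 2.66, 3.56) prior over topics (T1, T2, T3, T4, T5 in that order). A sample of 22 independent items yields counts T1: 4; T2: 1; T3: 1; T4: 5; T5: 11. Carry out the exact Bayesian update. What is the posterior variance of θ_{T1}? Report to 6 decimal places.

0.004197

The Dirichlet prior is conjugate to the Multinomial likelihood: each posterior αⱼ = prior αⱼ + observed count nⱼ.
Posterior concentration: (6.70, 1.52, 5.05, 7.66, 14.56), total = 35.49.
Var[θ_j] = α_j(Σα−α_j)/((Σα)²(Σα+1)) = 6.70·28.79/(35.49²·36.49) = 0.004197.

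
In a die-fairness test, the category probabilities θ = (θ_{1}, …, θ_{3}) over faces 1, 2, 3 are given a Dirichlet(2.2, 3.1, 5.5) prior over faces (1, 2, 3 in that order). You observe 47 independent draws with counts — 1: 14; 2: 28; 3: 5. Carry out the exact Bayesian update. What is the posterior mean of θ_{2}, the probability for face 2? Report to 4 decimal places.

0.5381

The Dirichlet prior is conjugate to the Multinomial likelihood: each posterior αⱼ = prior αⱼ + observed count nⱼ.
Posterior concentration: (16.2, 31.1, 10.5), total = 57.8.
E[θ_{2}|data] = α_{2}/Σα = 31.1/57.8 = 0.5381.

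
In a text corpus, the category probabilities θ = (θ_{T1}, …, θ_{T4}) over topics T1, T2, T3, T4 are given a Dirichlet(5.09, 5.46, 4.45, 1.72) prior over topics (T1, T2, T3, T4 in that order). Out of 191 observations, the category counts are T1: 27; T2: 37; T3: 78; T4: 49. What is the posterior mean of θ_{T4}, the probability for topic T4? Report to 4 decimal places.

0.2442

The Dirichlet prior is conjugate to the Multinomial likelihood: each posterior αⱼ = prior αⱼ + observed count nⱼ.
Posterior concentration: (32.09, 42.46, 82.45, 50.72), total = 207.72.
E[θ_{T4}|data] = α_{T4}/Σα = 50.72/207.72 = 0.2442.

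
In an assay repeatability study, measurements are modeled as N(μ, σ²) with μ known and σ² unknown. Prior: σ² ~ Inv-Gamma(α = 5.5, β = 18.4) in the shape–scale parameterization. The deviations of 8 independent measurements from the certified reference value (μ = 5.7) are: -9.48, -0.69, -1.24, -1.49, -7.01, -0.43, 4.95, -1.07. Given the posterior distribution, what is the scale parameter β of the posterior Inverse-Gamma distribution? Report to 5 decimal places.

With known mean μ and an Inverse-Gamma(α, β) prior on σ², the Normal likelihood is conjugate: posterior is Inv-Gamma(α + n/2, β + Σ(xᵢ−μ)²/2).
Σ(xᵢ−μ)² = (-9.48)² + (-0.69)² + (-1.24)² + (-1.49)² + (-7.01)² + (-0.43)² + (4.95)² + (-1.07)² = 169.0766.
Posterior: Inv-Gamma(5.5 + 8/2, 18.4 + 169.0766/2) = Inv-Gamma(9.50, 102.93830).
Posterior β = 102.93830.

102.93830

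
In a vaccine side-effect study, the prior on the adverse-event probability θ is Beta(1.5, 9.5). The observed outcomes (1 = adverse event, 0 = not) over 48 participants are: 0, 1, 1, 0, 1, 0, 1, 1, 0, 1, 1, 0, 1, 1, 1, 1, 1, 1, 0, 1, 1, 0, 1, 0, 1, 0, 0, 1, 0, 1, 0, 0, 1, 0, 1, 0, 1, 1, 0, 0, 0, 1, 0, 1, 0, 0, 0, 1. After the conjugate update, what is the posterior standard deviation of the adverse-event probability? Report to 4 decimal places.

The Beta prior is conjugate to a Binomial/Bernoulli likelihood; the update adds successes to α and failures to β.
Posterior: Beta(α+k, β+n−k) = Beta(1.5+26, 9.5+22) = Beta(27.5, 31.5).
Var = αβ/((α+β)²(α+β+1)) = 27.5·31.5/(59.0²·60.0) = 0.00414752; SD = √0.00414752 = 0.0644.

0.0644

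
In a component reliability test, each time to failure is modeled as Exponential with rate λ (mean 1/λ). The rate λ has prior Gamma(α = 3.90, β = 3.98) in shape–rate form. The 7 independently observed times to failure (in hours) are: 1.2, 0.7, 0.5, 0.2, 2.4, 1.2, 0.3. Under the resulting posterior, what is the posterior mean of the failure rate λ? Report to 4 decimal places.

1.0401

With a Gamma(shape α, rate β) prior on the exponential rate λ, the posterior after n observations with total T = Σxᵢ is Gamma(α+n, β+T).
Sum of observations T = 6.5 hours; n = 7.
Posterior: Gamma(3.90+7, 3.98+6.5) = Gamma(10.90, 10.48).
Posterior mean of λ = α/β = 10.90/10.48 = 1.0401.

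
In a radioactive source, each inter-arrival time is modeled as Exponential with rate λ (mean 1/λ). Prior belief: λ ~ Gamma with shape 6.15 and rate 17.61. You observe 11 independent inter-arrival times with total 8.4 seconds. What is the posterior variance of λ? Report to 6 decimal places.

0.025350

With a Gamma(shape α, rate β) prior on the exponential rate λ, the posterior after n observations with total T = Σxᵢ is Gamma(α+n, β+T).
Posterior: Gamma(6.15+11, 17.61+8.4) = Gamma(17.15, 26.01).
Var = α/β² = 0.025350.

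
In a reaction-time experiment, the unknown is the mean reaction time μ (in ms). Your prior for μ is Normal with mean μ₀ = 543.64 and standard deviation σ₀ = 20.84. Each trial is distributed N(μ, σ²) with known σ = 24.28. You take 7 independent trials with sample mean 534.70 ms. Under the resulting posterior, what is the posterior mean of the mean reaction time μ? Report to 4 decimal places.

536.1520

For Normal data with known variance σ², a Normal(μ₀, σ₀²) prior on μ is conjugate. Posterior precision = 1/σ₀² + n/σ²; posterior mean is the precision-weighted average of μ₀ and x̄.
n·x̄ = 7·534.70 = 3742.9.
σ₀² = 20.84² = 434.3056, σ² = 24.28² = 589.5184; σ² + n·σ₀² = 589.5184 + 7·434.3056 = 3629.6576.
Posterior mean = (μ₀/σ₀² + n·x̄/σ²)/(1/σ₀² + n/σ²) = (σ²·μ₀ + σ₀²·n·x̄)/(σ² + n·σ₀²) = (589.5184·543.64 + 434.3056·3742.9)/3629.6576 = 1946048.213216/3629.6576 = 536.1520.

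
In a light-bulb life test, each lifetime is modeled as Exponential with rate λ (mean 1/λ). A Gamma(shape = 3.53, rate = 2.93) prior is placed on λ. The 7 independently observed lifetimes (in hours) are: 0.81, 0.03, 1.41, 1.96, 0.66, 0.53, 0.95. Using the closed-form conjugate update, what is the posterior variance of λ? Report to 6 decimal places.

0.122274

With a Gamma(shape α, rate β) prior on the exponential rate λ, the posterior after n observations with total T = Σxᵢ is Gamma(α+n, β+T).
Sum of observations T = 6.35 hours; n = 7.
Posterior: Gamma(3.53+7, 2.93+6.35) = Gamma(10.53, 9.28).
Var = α/β² = 0.122274.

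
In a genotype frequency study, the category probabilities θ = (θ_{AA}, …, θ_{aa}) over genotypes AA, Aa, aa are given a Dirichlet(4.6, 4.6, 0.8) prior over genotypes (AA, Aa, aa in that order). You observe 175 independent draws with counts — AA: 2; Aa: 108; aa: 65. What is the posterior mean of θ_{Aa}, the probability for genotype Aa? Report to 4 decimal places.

The Dirichlet prior is conjugate to the Multinomial likelihood: each posterior αⱼ = prior αⱼ + observed count nⱼ.
Posterior concentration: (6.6, 112.6, 65.8), total = 185.0.
E[θ_{Aa}|data] = α_{Aa}/Σα = 112.6/185.0 = 0.6086.

0.6086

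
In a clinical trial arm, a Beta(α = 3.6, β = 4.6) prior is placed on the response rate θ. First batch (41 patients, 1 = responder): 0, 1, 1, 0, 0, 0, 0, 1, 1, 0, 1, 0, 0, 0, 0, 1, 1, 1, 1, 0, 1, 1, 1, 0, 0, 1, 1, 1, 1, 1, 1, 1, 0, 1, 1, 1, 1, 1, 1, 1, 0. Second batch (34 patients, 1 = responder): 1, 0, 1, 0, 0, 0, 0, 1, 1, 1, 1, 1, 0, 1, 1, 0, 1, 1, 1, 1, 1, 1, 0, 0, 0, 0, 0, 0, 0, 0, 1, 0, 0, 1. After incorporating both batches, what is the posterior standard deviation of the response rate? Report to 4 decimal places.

0.0541

The Beta prior is conjugate to a Binomial/Bernoulli likelihood; the update adds successes to α and failures to β.
After batch 1: Beta(3.6+26, 4.6+15) = Beta(29.6, 19.6).
After batch 2: Beta(29.6+17, 19.6+17) = Beta(46.6, 36.6).
Var = αβ/((α+β)²(α+β+1)) = 46.6·36.6/(83.2²·84.2) = 0.00292623; SD = √0.00292623 = 0.0541.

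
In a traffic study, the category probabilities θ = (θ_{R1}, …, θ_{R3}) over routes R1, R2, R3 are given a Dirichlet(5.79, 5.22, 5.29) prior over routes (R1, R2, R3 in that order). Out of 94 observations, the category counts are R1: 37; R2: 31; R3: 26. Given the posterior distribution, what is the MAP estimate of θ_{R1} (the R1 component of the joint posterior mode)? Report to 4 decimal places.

The Dirichlet prior is conjugate to the Multinomial likelihood: each posterior αⱼ = prior αⱼ + observed count nⱼ.
Posterior concentration: (42.79, 36.22, 31.29), total = 110.30.
Joint mode component: (α_{R1}−1)/(Σα−K) = 41.79/107.30 = 0.3895.

0.3895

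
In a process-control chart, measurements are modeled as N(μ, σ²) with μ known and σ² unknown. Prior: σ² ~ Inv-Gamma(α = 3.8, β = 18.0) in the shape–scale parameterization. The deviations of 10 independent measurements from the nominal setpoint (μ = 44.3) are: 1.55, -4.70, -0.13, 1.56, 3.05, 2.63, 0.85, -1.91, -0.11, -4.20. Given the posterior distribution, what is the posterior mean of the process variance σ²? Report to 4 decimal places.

6.4862

With known mean μ and an Inverse-Gamma(α, β) prior on σ², the Normal likelihood is conjugate: posterior is Inv-Gamma(α + n/2, β + Σ(xᵢ−μ)²/2).
Σ(xᵢ−μ)² = (1.55)² + (-4.70)² + (-0.13)² + (1.56)² + (3.05)² + (2.63)² + (0.85)² + (-1.91)² + (-0.11)² + (-4.20)² = 65.1851.
Posterior: Inv-Gamma(3.8 + 10/2, 18.0 + 65.1851/2) = Inv-Gamma(8.80, 50.59255).
E[σ²|data] = β/(α−1) = 50.59255/7.80 = 6.4862.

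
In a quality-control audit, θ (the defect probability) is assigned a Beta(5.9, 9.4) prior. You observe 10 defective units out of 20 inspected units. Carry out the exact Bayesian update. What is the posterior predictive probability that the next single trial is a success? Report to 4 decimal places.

The Beta prior is conjugate to a Binomial/Bernoulli likelihood; the update adds successes to α and failures to β.
Posterior: Beta(α+k, β+n−k) = Beta(5.9+10, 9.4+10) = Beta(15.9, 19.4).
For a single future Bernoulli trial, P(success | data) = α/(α+β) = 0.4504.

0.4504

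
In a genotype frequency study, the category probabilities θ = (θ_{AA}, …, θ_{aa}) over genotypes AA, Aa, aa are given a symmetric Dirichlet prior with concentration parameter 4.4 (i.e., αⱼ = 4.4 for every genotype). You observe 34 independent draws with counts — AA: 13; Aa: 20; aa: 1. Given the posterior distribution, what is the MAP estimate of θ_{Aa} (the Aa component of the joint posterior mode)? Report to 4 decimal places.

The Dirichlet prior is conjugate to the Multinomial likelihood: each posterior αⱼ = prior αⱼ + observed count nⱼ.
Posterior concentration: (17.4, 24.4, 5.4), total = 47.2.
Joint mode component: (α_{Aa}−1)/(Σα−K) = 23.4/44.2 = 0.5294.

0.5294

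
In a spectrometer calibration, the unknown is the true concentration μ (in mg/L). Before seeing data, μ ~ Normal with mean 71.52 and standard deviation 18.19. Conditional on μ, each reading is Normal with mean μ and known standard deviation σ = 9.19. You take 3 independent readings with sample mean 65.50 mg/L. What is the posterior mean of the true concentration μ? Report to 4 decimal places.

For Normal data with known variance σ², a Normal(μ₀, σ₀²) prior on μ is conjugate. Posterior precision = 1/σ₀² + n/σ²; posterior mean is the precision-weighted average of μ₀ and x̄.
n·x̄ = 3·65.50 = 196.5.
σ₀² = 18.19² = 330.8761, σ² = 9.19² = 84.4561; σ² + n·σ₀² = 84.4561 + 3·330.8761 = 1077.0844.
Posterior mean = (μ₀/σ₀² + n·x̄/σ²)/(1/σ₀² + n/σ²) = (σ²·μ₀ + σ₀²·n·x̄)/(σ² + n·σ₀²) = (84.4561·71.52 + 330.8761·196.5)/1077.0844 = 71057.453922/1077.0844 = 65.9720.

65.9720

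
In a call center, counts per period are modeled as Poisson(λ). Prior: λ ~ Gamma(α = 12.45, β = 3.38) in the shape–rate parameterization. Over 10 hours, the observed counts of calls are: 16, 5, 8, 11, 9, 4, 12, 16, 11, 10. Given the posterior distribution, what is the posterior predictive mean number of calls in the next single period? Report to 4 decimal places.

With a Gamma(shape α, rate β) prior, the Poisson likelihood is conjugate: the posterior is Gamma(α + ΣXᵢ, β + n).
Sum of counts S = 102 over n = 10 hours.
Posterior: Gamma(α+S, β+n) = Gamma(12.45+102, 3.38+10) = Gamma(114.45, 13.38).
The predictive distribution for one future period is NegBinom with mean α/β = 8.5538.

8.5538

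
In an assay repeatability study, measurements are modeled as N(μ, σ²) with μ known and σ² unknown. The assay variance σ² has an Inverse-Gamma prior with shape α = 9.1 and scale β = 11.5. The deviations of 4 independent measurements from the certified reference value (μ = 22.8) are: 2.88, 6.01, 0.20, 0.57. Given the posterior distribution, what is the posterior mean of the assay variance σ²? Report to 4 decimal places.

3.3554

With known mean μ and an Inverse-Gamma(α, β) prior on σ², the Normal likelihood is conjugate: posterior is Inv-Gamma(α + n/2, β + Σ(xᵢ−μ)²/2).
Σ(xᵢ−μ)² = (2.88)² + (6.01)² + (0.20)² + (0.57)² = 44.7794.
Posterior: Inv-Gamma(9.1 + 4/2, 11.5 + 44.7794/2) = Inv-Gamma(11.10, 33.88970).
E[σ²|data] = β/(α−1) = 33.88970/10.10 = 3.3554.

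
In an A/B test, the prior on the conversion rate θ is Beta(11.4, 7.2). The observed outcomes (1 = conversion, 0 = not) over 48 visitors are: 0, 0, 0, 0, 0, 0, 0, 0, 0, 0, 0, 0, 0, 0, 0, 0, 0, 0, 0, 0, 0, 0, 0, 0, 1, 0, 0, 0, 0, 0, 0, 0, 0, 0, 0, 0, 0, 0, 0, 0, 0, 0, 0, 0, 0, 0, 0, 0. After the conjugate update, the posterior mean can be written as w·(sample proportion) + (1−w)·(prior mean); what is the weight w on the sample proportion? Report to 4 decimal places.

0.7207

The Beta prior is conjugate to a Binomial/Bernoulli likelihood; the update adds successes to α and failures to β.
Posterior mean = (α₀+k)/(α₀+β₀+n) = [n/(α₀+β₀+n)]·(k/n) + [(α₀+β₀)/(α₀+β₀+n)]·α₀/(α₀+β₀), so only n and the prior enter the weight.
The weight on the data is w = n/(α₀+β₀+n) = 48/(11.4+7.2+48) = 48/66.6 = 0.7207.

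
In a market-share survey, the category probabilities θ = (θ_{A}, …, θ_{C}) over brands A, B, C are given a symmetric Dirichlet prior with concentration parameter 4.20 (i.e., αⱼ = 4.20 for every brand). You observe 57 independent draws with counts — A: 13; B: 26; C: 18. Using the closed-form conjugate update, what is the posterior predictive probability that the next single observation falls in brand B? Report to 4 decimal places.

The Dirichlet prior is conjugate to the Multinomial likelihood: each posterior αⱼ = prior αⱼ + observed count nⱼ.
Posterior concentration: (17.20, 30.20, 22.20), total = 69.60.
P(next = B | data) = α_{B}/Σα = 0.4339.

0.4339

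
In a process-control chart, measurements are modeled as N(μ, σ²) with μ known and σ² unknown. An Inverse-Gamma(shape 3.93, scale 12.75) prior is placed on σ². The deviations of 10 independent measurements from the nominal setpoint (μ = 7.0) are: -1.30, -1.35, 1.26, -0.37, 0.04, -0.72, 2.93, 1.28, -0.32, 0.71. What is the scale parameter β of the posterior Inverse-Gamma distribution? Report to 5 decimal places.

With known mean μ and an Inverse-Gamma(α, β) prior on σ², the Normal likelihood is conjugate: posterior is Inv-Gamma(α + n/2, β + Σ(xᵢ−μ)²/2).
Σ(xᵢ−μ)² = (-1.30)² + (-1.35)² + (1.26)² + (-0.37)² + (0.04)² + (-0.72)² + (2.93)² + (1.28)² + (-0.32)² + (0.71)² = 16.5868.
Posterior: Inv-Gamma(3.93 + 10/2, 12.75 + 16.5868/2) = Inv-Gamma(8.93, 21.04340).
Posterior β = 21.04340.

21.04340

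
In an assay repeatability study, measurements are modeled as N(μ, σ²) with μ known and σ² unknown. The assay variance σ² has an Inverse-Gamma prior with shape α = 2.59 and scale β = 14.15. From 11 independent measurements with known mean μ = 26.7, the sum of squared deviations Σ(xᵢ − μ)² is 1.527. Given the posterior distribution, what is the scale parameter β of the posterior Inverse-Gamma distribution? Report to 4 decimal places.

With known mean μ and an Inverse-Gamma(α, β) prior on σ², the Normal likelihood is conjugate: posterior is Inv-Gamma(α + n/2, β + Σ(xᵢ−μ)²/2).
Posterior: Inv-Gamma(2.59 + 11/2, 14.15 + 1.527/2) = Inv-Gamma(8.09, 14.9135).
Posterior β = 14.9135.

14.9135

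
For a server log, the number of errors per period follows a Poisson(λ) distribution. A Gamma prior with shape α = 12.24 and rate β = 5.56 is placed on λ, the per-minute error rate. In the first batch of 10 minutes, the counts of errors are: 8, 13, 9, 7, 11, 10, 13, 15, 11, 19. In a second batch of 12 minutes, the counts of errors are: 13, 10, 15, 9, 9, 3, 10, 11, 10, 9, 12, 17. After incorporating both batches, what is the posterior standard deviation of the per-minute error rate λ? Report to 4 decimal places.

With a Gamma(shape α, rate β) prior, the Poisson likelihood is conjugate: the posterior is Gamma(α + ΣXᵢ, β + n).
Batch 1: sum of counts S = 116 over n = 10 minutes.
After batch 1: Gamma(α+S, β+n) = Gamma(12.24+116, 5.56+10) = Gamma(128.24, 15.56).
Batch 2: sum of counts S = 128 over n = 12 minutes.
After batch 2: Gamma(α+S, β+n) = Gamma(128.24+128, 15.56+12) = Gamma(256.24, 27.56).
SD = √α/β = √256.24/27.56 = 0.5808.

0.5808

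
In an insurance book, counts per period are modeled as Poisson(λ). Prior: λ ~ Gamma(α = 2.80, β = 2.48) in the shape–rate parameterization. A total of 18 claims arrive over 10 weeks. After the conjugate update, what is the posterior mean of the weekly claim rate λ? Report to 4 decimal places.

1.6667

With a Gamma(shape α, rate β) prior, the Poisson likelihood is conjugate: the posterior is Gamma(α + ΣXᵢ, β + n).
Posterior: Gamma(α+S, β+n) = Gamma(2.80+18, 2.48+10) = Gamma(20.80, 12.48).
Posterior mean = α/β = 20.80/12.48 = 1.6667.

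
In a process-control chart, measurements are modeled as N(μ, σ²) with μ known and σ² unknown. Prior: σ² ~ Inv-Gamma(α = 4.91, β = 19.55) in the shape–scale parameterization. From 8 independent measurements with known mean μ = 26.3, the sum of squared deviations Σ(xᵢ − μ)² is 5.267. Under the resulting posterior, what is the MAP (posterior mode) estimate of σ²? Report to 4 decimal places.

2.2385

With known mean μ and an Inverse-Gamma(α, β) prior on σ², the Normal likelihood is conjugate: posterior is Inv-Gamma(α + n/2, β + Σ(xᵢ−μ)²/2).
Posterior: Inv-Gamma(4.91 + 8/2, 19.55 + 5.267/2) = Inv-Gamma(8.91, 22.1835).
Mode = β/(α+1) = 22.1835/9.91 = 2.2385.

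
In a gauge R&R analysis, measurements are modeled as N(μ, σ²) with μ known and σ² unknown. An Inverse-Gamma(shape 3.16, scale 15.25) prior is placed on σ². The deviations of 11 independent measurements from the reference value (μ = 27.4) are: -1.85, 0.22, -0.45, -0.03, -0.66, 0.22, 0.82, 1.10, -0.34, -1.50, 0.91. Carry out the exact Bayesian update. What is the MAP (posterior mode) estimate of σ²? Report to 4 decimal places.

With known mean μ and an Inverse-Gamma(α, β) prior on σ², the Normal likelihood is conjugate: posterior is Inv-Gamma(α + n/2, β + Σ(xᵢ−μ)²/2).
Σ(xᵢ−μ)² = (-1.85)² + (0.22)² + (-0.45)² + (-0.03)² + (-0.66)² + (0.22)² + (0.82)² + (1.10)² + (-0.34)² + (-1.50)² + (0.91)² = 9.2344.
Posterior: Inv-Gamma(3.16 + 11/2, 15.25 + 9.2344/2) = Inv-Gamma(8.66, 19.86720).
Mode = β/(α+1) = 19.86720/9.66 = 2.0566.

2.0566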